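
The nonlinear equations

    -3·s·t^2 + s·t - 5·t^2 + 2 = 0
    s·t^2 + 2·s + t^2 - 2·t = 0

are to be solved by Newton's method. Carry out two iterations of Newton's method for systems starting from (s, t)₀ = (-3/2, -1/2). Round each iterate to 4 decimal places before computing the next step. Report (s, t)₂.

At (-3/2, -1/2): F = (2.6250, -2.1250).
Jacobian J = [[-3·t^2 + t, -6·s·t + s - 10·t], [t^2 + 2, 2·s·t + 2·t - 2]].
At the point, J = [[-1.2500, -1.0000], [2.2500, -1.5000]] (det J = 4.1250).
Solving J·Δ = −F gives Δ = (1.4697, 0.7879).
Then the next iterate is (s, t)₁ = (-0.0303, 0.2879).
Round to (-0.0303, 0.2879) and repeat: F = (1.584379, -0.556025), J = [[0.039241, -2.856960], [2.082886, -1.441647]].
Δ = (0.6570, 0.5636), so (s, t)₂ = (0.6267, 0.8515).

(0.6267, 0.8515)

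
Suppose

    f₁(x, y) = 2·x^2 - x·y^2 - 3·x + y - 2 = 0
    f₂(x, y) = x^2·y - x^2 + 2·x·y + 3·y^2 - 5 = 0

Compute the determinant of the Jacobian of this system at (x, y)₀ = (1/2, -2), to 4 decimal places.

J = [[4·x - y^2 - 3, -2·x·y + 1], [2·x·y - 2·x + 2·y, x^2 + 2·x + 6·y]].
At the point, J = [[-5.0000, 3.0000], [-7.0000, -10.7500]].
det J = 74.7500.

74.7500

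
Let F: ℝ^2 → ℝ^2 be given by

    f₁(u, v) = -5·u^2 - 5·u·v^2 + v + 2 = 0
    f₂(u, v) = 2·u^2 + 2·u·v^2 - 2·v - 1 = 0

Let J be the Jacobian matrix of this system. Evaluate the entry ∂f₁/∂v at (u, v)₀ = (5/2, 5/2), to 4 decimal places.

∂f₁/∂v = -10·u·v + 1.
At (5/2, 5/2) this is -61.5000.

-61.5000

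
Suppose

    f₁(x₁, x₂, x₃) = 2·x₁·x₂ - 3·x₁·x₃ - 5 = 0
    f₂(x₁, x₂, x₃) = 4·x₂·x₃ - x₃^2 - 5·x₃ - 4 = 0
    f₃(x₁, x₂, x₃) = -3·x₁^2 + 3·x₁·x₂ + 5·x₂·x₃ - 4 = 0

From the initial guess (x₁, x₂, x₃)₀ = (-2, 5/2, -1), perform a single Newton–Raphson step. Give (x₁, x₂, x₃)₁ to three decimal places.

(-0.312, 4.388, 1.507)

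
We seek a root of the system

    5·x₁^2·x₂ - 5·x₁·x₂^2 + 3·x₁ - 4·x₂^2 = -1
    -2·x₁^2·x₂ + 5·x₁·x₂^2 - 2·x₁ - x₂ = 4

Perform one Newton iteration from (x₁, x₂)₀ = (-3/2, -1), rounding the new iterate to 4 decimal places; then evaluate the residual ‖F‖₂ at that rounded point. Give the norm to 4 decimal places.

At (-3/2, -1): F = (-11.2500, -3.0000).
Jacobian J = [[10·x₁·x₂ - 5·x₂^2 + 3, 5·x₁^2 - 10·x₁·x₂ - 8·x₂], [-4·x₁·x₂ + 5·x₂^2 - 2, -2·x₁^2 + 10·x₁·x₂ - 1]].
At the point, J = [[13.0000, 4.2500], [-3.0000, 9.5000]] (det J = 136.2500).
Solving J·Δ = −F gives Δ = (0.6908, 0.5339).
Then the next iterate is (x₁, x₂)₁ = (-0.8092, -0.4661).
Re-evaluating at (-0.8092, -0.4661): F = (-2.943629, -2.184081), so ‖F‖₂ = 3.6654.

3.6654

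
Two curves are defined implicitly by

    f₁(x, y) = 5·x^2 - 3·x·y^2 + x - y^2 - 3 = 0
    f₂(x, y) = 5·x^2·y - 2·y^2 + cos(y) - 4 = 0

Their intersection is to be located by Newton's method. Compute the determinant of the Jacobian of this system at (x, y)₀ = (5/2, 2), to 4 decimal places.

J = [[10·x - 3·y^2 + 1, -6·x·y - 2·y], [10·x·y, 5·x^2 - 4·y - sin(y)]].
At the point, J = [[14.0000, -34.0000], [50.0000, 22.340703]].
det J = 2012.7698.

2012.7698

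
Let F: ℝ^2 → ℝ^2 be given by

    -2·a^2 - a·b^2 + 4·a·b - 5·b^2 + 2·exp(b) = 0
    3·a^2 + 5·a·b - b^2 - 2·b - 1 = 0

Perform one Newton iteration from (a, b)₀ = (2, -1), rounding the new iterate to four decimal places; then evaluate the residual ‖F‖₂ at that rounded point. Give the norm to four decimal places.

5.3642

At (2, -1): F = (-22.264241, 2.0000).
Jacobian J = [[-4·a - b^2 + 4·b, -2·a·b + 4·a - 10·b + 2·exp(b)], [6·a + 5·b, 5·a - 2·b - 2]].
At the point, J = [[-13.0000, 22.735759], [7.0000, 10.0000]] (det J = -289.150312).
Solving J·Δ = −F gives Δ = (-0.9272, 0.4491).
Then the next iterate is (a, b)₁ = (1.0728, -0.5509).
Re-evaluating at (1.0728, -0.5509): F = (-5.355999, 0.295981), so ‖F‖₂ = 5.3642.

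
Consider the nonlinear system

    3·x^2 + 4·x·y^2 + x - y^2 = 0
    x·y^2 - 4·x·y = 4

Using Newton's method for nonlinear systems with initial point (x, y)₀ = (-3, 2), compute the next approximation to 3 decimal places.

(-1.000, 1.423)

At (-3, 2): F = (-28.000, 8.000).
Jacobian J = [[6·x + 4·y^2 + 1, 8·x·y - 2·y], [y^2 - 4·y, 2·x·y - 4·x]].
At the point, J = [[-1.000, -52.000], [-4.000, 0.000]] (det J = -208.000).
Solving J·Δ = −F gives Δ = (2.000, -0.577).
Then the next iterate is (x, y)₁ = (-1.000, 1.423).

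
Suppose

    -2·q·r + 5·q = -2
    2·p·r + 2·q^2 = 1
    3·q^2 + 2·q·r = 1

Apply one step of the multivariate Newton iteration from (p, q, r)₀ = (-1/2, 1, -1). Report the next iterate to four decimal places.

(-1.9545, 0.1818, 0.6364)

At (-1/2, 1, -1): F = (9.0000, 2.0000, 0.0000).
Jacobian J = [[0, -2·r + 5, -2·q], [2·r, 4·q, 2·p], [0, 6·q + 2·r, 2·q]].
At the point, J = [[0.0000, 7.0000, -2.0000], [-2.0000, 4.0000, -1.0000], [0.0000, 4.0000, 2.0000]] (det J = 44.0000).
Solving J·Δ = −F gives Δ = (-1.4545, -0.8182, 1.6364).
Then the next iterate is (p, q, r)₁ = (-1.9545, 0.1818, 0.6364).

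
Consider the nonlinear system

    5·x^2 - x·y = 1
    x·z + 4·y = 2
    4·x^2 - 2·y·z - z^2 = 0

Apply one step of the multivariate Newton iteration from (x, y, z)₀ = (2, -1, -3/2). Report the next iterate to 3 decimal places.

(1.251, 1.637, -2.836)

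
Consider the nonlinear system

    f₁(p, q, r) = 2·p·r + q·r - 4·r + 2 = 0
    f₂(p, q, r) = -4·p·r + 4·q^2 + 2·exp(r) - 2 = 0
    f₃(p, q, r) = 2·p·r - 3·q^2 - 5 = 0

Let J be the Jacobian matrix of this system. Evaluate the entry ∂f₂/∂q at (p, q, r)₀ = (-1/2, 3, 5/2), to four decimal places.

∂f₂/∂q = 8·q.
At (-1/2, 3, 5/2) this is 24.0000.

24.0000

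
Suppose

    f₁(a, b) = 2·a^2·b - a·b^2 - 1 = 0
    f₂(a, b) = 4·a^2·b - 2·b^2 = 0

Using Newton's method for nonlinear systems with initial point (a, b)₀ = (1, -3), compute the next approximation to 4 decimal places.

At (1, -3): F = (-16.0000, -30.0000).
Jacobian J = [[4·a·b - b^2, 2·a^2 - 2·a·b], [8·a·b, 4·a^2 - 4·b]].
At the point, J = [[-21.0000, 8.0000], [-24.0000, 16.0000]] (det J = -144.0000).
Solving J·Δ = −F gives Δ = (-0.1111, 1.7083).
Then the next iterate is (a, b)₁ = (0.8889, -1.2917).

(0.8889, -1.2917)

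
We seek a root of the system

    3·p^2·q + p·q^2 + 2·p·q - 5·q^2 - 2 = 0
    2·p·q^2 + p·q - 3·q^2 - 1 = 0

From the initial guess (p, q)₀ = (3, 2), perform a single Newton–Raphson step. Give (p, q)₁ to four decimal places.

At (3, 2): F = (56.0000, 17.0000).
Jacobian J = [[6·p·q + q^2 + 2·q, 3·p^2 + 2·p·q + 2·p - 10·q], [2·q^2 + q, 4·p·q + p - 6·q]].
At the point, J = [[44.0000, 25.0000], [10.0000, 15.0000]] (det J = 410.0000).
Solving J·Δ = −F gives Δ = (-1.0122, -0.4585).
Then the next iterate is (p, q)₁ = (1.9878, 1.5415).

(1.9878, 1.5415)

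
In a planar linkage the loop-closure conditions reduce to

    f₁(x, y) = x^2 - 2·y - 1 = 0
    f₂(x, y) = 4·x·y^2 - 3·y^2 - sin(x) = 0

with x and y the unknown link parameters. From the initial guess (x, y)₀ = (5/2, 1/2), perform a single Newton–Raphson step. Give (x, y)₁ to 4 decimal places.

(1.6697, 0.5491)

At (5/2, 1/2): F = (4.2500, 1.151528).
Jacobian J = [[2·x, -2], [4·y^2 - cos(x), 8·x·y - 6·y]].
At the point, J = [[5.0000, -2.0000], [1.801144, 7.0000]] (det J = 38.602287).
Solving J·Δ = −F gives Δ = (-0.8303, 0.0491).
Then the next iterate is (x, y)₁ = (1.6697, 0.5491).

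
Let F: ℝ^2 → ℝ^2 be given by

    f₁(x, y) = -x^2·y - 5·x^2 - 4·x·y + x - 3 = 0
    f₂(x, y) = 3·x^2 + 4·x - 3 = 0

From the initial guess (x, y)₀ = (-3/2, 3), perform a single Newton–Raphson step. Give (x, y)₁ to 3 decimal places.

(-1.950, 5.760)

At (-3/2, 3): F = (-4.500, -2.250).
Jacobian J = [[-2·x·y - 10·x - 4·y + 1, -x^2 - 4·x], [6·x + 4, 0]].
At the point, J = [[13.000, 3.750], [-5.000, 0.000]] (det J = 18.750).
Solving J·Δ = −F gives Δ = (-0.450, 2.760).
Then the next iterate is (x, y)₁ = (-1.950, 5.760).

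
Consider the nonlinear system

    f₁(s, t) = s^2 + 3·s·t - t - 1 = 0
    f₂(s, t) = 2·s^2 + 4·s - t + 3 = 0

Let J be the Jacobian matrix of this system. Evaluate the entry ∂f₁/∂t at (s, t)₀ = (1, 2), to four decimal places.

∂f₁/∂t = 3·s - 1.
At (1, 2) this is 2.0000.

2.0000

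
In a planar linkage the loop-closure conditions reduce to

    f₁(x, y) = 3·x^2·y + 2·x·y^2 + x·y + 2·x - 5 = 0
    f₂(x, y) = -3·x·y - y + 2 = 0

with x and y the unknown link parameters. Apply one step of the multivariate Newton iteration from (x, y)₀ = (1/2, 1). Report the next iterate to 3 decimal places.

(1.085, 0.098)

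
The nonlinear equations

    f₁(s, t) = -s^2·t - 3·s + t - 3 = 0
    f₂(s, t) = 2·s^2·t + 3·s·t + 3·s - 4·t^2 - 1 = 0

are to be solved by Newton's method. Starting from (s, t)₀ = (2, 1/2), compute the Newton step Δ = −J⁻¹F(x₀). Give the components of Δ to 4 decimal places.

(-2.9388, 1.3980)

At (2, 1/2): F = (-10.5000, 11.0000).
Jacobian J = [[-2·s·t - 3, -s^2 + 1], [4·s·t + 3·t + 3, 2·s^2 + 3·s - 8·t]].
At the point, J = [[-5.0000, -3.0000], [8.5000, 10.0000]] (det J = -24.5000).
Solving J·Δ = −F gives Δ = (-2.9388, 1.3980).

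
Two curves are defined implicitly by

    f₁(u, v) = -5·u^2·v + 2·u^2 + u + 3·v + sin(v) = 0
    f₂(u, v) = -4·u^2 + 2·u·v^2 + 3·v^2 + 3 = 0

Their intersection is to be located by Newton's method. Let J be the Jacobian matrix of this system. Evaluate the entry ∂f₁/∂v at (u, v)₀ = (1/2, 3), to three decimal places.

∂f₁/∂v = -5·u^2 + cos(v) + 3.
At (1/2, 3) this is 0.760.

0.760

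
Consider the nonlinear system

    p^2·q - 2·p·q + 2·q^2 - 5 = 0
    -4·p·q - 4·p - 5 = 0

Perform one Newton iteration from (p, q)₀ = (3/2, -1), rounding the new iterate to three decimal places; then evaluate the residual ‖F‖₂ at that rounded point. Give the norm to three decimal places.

At (3/2, -1): F = (-2.250, -5.000).
Jacobian J = [[2·p·q - 2·q, p^2 - 2·p + 4·q], [-4·q - 4, -4·p]].
At the point, J = [[-1.000, -4.750], [0.000, -6.000]] (det J = 6.000).
Solving J·Δ = −F gives Δ = (1.708, -0.833).
Then the next iterate is (p, q)₁ = (3.208, -1.833).
Re-evaluating at (3.208, -1.833): F = (-5.38358, 5.68906), so ‖F‖₂ = 7.833.

7.833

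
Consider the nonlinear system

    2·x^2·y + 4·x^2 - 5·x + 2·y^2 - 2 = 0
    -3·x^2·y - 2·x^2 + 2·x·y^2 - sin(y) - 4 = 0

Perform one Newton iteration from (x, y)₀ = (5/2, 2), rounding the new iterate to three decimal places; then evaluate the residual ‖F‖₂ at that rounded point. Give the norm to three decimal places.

At (5/2, 2): F = (43.500, -34.90930).
Jacobian J = [[4·x·y + 8·x - 5, 2·x^2 + 4·y], [-6·x·y - 4·x + 2·y^2, -3·x^2 + 4·x·y - cos(y)]].
At the point, J = [[35.000, 20.500], [-32.000, 1.66615]] (det J = 714.31514).
Solving J·Δ = −F gives Δ = (-1.103, -0.238).
Then the next iterate is (x, y)₁ = (1.397, 1.762).
Re-evaluating at (1.397, 1.762): F = (11.90819, -10.52682), so ‖F‖₂ = 15.894.

15.894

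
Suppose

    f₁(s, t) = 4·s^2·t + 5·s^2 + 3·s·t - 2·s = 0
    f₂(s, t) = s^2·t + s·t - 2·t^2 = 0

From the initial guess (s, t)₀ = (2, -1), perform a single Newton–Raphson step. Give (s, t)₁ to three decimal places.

(0.840, -0.780)

At (2, -1): F = (-6.000, -8.000).
Jacobian J = [[8·s·t + 10·s + 3·t - 2, 4·s^2 + 3·s], [2·s·t + t, s^2 + s - 4·t]].
At the point, J = [[-1.000, 22.000], [-5.000, 10.000]] (det J = 100.000).
Solving J·Δ = −F gives Δ = (-1.160, 0.220).
Then the next iterate is (s, t)₁ = (0.840, -0.780).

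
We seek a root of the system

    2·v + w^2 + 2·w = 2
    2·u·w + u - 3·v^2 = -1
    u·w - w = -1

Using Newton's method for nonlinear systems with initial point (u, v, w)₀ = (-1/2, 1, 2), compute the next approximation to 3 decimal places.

(-0.386, 0.542, 0.819)

At (-1/2, 1, 2): F = (8.000, -4.500, -2.000).
Jacobian J = [[0, 2, 2·w + 2], [2·w + 1, -6·v, 2·u], [w, 0, u - 1]].
At the point, J = [[0.000, 2.000, 6.000], [5.000, -6.000, -1.000], [2.000, 0.000, -1.500]] (det J = 83.000).
Solving J·Δ = −F gives Δ = (0.114, -0.458, -1.181).
Then the next iterate is (u, v, w)₁ = (-0.386, 0.542, 0.819).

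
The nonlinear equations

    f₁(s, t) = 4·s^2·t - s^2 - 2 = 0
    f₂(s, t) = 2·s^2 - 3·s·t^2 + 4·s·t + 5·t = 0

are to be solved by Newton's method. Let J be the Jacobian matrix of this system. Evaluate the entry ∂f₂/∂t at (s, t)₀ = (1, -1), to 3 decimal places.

∂f₂/∂t = -6·s·t + 4·s + 5.
At (1, -1) this is 15.000.

15.000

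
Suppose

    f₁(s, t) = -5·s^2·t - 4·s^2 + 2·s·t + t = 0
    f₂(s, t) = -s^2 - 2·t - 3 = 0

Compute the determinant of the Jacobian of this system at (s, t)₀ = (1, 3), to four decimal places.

60.0000

J = [[-10·s·t - 8·s + 2·t, -5·s^2 + 2·s + 1], [-2·s, -2]].
At the point, J = [[-32.0000, -2.0000], [-2.0000, -2.0000]].
det J = 60.0000.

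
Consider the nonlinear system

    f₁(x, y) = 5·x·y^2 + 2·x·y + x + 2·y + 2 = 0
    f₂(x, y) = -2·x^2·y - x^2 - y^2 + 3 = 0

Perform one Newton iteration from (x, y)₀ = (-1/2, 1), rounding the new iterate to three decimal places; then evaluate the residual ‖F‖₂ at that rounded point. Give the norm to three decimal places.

10.572

At (-1/2, 1): F = (0.000, 1.250).
Jacobian J = [[5·y^2 + 2·y + 1, 10·x·y + 2·x + 2], [-4·x·y - 2·x, -2·x^2 - 2·y]].
At the point, J = [[8.000, -4.000], [3.000, -2.500]] (det J = -8.000).
Solving J·Δ = −F gives Δ = (0.625, 1.250).
Then the next iterate is (x, y)₁ = (0.125, 2.250).
Re-evaluating at (0.125, 2.250): F = (10.35156, -2.14844), so ‖F‖₂ = 10.572.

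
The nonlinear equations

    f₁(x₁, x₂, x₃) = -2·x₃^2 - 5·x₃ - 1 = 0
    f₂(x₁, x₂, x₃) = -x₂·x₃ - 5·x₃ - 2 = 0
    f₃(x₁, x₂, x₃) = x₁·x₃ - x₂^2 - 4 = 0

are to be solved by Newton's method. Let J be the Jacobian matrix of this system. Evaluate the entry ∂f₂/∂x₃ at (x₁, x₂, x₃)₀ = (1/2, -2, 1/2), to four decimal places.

∂f₂/∂x₃ = -x₂ - 5.
At (1/2, -2, 1/2) this is -3.0000.

-3.0000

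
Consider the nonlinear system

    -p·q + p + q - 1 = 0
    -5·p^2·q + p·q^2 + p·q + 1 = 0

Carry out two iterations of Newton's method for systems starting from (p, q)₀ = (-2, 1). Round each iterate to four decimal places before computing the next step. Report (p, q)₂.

(-0.4812, 1.0000)

At (-2, 1): F = (0.0000, -23.0000).
Jacobian J = [[-q + 1, -p + 1], [-10·p·q + q^2 + q, -5·p^2 + 2·p·q + p]].
At the point, J = [[0.0000, 3.0000], [22.0000, -26.0000]] (det J = -66.0000).
Solving J·Δ = −F gives Δ = (1.0455, 0.0000).
Then the next iterate is (p, q)₁ = (-0.9545, 1.0000).
Round to (-0.9545, 1.0000) and repeat: F = (0.0000, -5.464351), J = [[0.0000, 1.9545], [11.5450, -7.418851]].
Δ = (0.4733, 0.0000), so (p, q)₂ = (-0.4812, 1.0000).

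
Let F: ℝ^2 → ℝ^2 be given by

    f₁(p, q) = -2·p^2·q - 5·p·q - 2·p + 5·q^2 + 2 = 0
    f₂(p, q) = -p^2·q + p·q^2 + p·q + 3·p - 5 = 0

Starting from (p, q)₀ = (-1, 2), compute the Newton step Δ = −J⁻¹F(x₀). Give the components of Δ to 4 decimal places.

(0.6836, -1.1855)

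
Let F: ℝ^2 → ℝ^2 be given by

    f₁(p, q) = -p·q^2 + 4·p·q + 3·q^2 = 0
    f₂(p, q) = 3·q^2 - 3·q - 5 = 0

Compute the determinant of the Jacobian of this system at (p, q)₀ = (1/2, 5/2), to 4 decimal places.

J = [[-q^2 + 4·q, -2·p·q + 4·p + 6·q], [0, 6·q - 3]].
At the point, J = [[3.7500, 14.5000], [0.0000, 12.0000]].
det J = 45.0000.

45.0000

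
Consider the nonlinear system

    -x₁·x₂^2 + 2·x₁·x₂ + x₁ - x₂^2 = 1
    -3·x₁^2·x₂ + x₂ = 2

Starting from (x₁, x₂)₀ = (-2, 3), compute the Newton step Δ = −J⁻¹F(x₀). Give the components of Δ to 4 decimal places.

(2.7200, 5.7200)

At (-2, 3): F = (-6.0000, -35.0000).
Jacobian J = [[-x₂^2 + 2·x₂ + 1, -2·x₁·x₂ + 2·x₁ - 2·x₂], [-6·x₁·x₂, -3·x₁^2 + 1]].
At the point, J = [[-2.0000, 2.0000], [36.0000, -11.0000]] (det J = -50.0000).
Solving J·Δ = −F gives Δ = (2.7200, 5.7200).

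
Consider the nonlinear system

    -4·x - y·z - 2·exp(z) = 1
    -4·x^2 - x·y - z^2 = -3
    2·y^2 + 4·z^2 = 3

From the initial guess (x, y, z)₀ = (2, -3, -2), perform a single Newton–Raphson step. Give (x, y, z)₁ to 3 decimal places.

(-0.566, 3.023, -4.580)

At (2, -3, -2): F = (-15.27067, -11.000, 31.000).
Jacobian J = [[-4, -z, -y - 2·exp(z)], [-8·x - y, -x, -2·z], [0, 4·y, 8·z]].
At the point, J = [[-4.000, 2.000, 2.72933], [-13.000, -2.000, 4.000], [0.000, -12.000, -16.000]] (det J = -310.22461).
Solving J·Δ = −F gives Δ = (-2.566, 6.023, -2.580).
Then the next iterate is (x, y, z)₁ = (-0.566, 3.023, -4.580).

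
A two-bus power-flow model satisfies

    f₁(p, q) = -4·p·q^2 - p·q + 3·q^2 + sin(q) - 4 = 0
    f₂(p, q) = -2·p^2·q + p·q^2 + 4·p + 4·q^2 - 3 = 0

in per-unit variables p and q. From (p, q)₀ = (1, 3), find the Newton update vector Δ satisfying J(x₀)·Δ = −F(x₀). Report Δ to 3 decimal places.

At (1, 3): F = (-15.85888, 40.000).
Jacobian J = [[-4·q^2 - q, -8·p·q - p + 6·q + cos(q)], [-4·p·q + q^2 + 4, -2·p^2 + 2·p·q + 8·q]].
At the point, J = [[-39.000, -7.98999], [1.000, 28.000]] (det J = -1084.01001).
Solving J·Δ = −F gives Δ = (-0.115, -1.424).

(-0.115, -1.424)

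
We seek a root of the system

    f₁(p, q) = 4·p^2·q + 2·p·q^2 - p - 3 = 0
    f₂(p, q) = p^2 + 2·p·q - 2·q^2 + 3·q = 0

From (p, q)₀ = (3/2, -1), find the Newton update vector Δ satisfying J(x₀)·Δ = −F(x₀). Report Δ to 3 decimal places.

At (3/2, -1): F = (-10.500, -5.750).
Jacobian J = [[8·p·q + 2·q^2 - 1, 4·p^2 + 4·p·q], [2·p + 2·q, 2·p - 4·q + 3]].
At the point, J = [[-11.000, 3.000], [1.000, 10.000]] (det J = -113.000).
Solving J·Δ = −F gives Δ = (-0.777, 0.653).

(-0.777, 0.653)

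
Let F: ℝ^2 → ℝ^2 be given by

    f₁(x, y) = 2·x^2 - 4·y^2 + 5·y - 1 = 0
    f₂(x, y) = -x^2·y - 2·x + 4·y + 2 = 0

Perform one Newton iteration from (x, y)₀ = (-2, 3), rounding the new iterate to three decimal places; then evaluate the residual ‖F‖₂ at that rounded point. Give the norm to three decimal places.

0.338

At (-2, 3): F = (-14.000, 6.000).
Jacobian J = [[4·x, -8·y + 5], [-2·x·y - 2, -x^2 + 4]].
At the point, J = [[-8.000, -19.000], [10.000, 0.000]] (det J = 190.000).
Solving J·Δ = −F gives Δ = (-0.600, -0.484).
Then the next iterate is (x, y)₁ = (-2.600, 2.516).
Re-evaluating at (-2.600, 2.516): F = (-0.22102, 0.25584), so ‖F‖₂ = 0.338.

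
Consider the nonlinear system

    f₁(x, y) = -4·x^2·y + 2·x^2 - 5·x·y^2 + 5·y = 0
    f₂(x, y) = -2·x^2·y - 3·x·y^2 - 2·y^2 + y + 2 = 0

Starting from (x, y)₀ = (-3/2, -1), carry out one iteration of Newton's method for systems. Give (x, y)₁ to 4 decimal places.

(-2.1531, 0.6327)

At (-3/2, -1): F = (16.0000, 8.0000).
Jacobian J = [[-8·x·y + 4·x - 5·y^2, -4·x^2 - 10·x·y + 5], [-4·x·y - 3·y^2, -2·x^2 - 6·x·y - 4·y + 1]].
At the point, J = [[-23.0000, -19.0000], [-9.0000, -8.5000]] (det J = 24.5000).
Solving J·Δ = −F gives Δ = (-0.6531, 1.6327).
Then the next iterate is (x, y)₁ = (-2.1531, 0.6327).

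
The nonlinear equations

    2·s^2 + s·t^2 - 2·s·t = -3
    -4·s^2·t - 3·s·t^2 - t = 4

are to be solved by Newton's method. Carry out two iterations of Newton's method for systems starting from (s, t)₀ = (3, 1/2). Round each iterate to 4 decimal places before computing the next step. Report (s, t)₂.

(0.0496, 0.2773)

At (3, 1/2): F = (18.7500, -24.7500).
Jacobian J = [[4·s + t^2 - 2·t, 2·s·t - 2·s], [-8·s·t - 3·t^2, -4·s^2 - 6·s·t - 1]].
At the point, J = [[11.2500, -3.0000], [-12.7500, -46.0000]] (det J = -555.7500).
Solving J·Δ = −F gives Δ = (-1.6856, -0.0709).
Then the next iterate is (s, t)₁ = (1.3144, 0.4291).
Round to (1.3144, 0.4291) and repeat: F = (5.569293, -8.120483), J = [[4.583527, -1.500782], [-5.064453, -11.294644]].
Δ = (-1.2648, -0.1518), so (s, t)₂ = (0.0496, 0.2773).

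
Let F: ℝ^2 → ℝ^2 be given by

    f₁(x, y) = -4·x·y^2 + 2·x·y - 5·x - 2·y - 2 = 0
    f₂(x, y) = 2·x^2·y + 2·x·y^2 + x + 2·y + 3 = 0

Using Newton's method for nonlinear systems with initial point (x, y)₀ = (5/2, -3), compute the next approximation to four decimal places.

At (5/2, -3): F = (-113.5000, 7.0000).
Jacobian J = [[-4·y^2 + 2·y - 5, -8·x·y + 2·x - 2], [4·x·y + 2·y^2 + 1, 2·x^2 + 4·x·y + 2]].
At the point, J = [[-47.0000, 63.0000], [-11.0000, -15.5000]] (det J = 1421.5000).
Solving J·Δ = −F gives Δ = (-0.9274, 1.1097).
Then the next iterate is (x, y)₁ = (1.5726, -1.8903).

(1.5726, -1.8903)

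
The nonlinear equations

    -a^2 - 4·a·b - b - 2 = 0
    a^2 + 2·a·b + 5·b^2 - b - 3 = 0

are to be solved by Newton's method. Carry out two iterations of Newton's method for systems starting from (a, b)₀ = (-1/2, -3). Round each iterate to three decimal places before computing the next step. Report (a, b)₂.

(0.076, -0.946)

At (-1/2, -3): F = (-5.250, 48.250).
Jacobian J = [[-2·a - 4·b, -4·a - 1], [2·a + 2·b, 2·a + 10·b - 1]].
At the point, J = [[13.000, 1.000], [-7.000, -32.000]] (det J = -409.000).
Solving J·Δ = −F gives Δ = (0.293, 1.444).
Then the next iterate is (a, b)₁ = (-0.207, -1.556).
Round to (-0.207, -1.556) and repeat: F = (-1.77522, 11.34871), J = [[6.638, -0.172], [-3.526, -16.974]].
Δ = (0.283, 0.610), so (a, b)₂ = (0.076, -0.946).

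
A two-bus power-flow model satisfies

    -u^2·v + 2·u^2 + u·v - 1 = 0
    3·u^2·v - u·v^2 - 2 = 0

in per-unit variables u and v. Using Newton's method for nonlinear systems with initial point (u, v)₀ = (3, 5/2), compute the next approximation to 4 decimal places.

At (3, 5/2): F = (2.0000, 46.7500).
Jacobian J = [[-2·u·v + 4·u + v, -u^2 + u], [6·u·v - v^2, 3·u^2 - 2·u·v]].
At the point, J = [[-0.5000, -6.0000], [38.7500, 12.0000]] (det J = 226.5000).
Solving J·Δ = −F gives Δ = (-1.3444, 0.4454).
Then the next iterate is (u, v)₁ = (1.6556, 2.9454).

(1.6556, 2.9454)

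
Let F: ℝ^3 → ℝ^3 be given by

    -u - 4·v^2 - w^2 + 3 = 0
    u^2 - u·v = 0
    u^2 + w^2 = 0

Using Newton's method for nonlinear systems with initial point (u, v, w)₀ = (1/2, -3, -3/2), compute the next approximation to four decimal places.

At (1/2, -3, -3/2): F = (-35.7500, 1.7500, 2.5000).
Jacobian J = [[-1, -8·v, -2·w], [2·u - v, -u, 0], [2·u, 0, 2·w]].
At the point, J = [[-1.0000, 24.0000, 3.0000], [4.0000, -0.5000, 0.0000], [1.0000, 0.0000, -3.0000]] (det J = 288.0000).
Solving J·Δ = −F gives Δ = (-0.2643, 1.3854, 0.7452).
Then the next iterate is (u, v, w)₁ = (0.2357, -1.6146, -0.7548).

(0.2357, -1.6146, -0.7548)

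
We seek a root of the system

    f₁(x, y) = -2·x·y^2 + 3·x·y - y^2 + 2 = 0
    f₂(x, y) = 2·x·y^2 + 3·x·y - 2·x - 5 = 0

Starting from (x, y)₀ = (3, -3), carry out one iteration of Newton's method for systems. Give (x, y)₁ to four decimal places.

At (3, -3): F = (-88.0000, 16.0000).
Jacobian J = [[-2·y^2 + 3·y, -4·x·y + 3·x - 2·y], [2·y^2 + 3·y - 2, 4·x·y + 3·x]].
At the point, J = [[-27.0000, 51.0000], [7.0000, -27.0000]] (det J = 372.0000).
Solving J·Δ = −F gives Δ = (-4.1935, -0.4946).
Then the next iterate is (x, y)₁ = (-1.1935, -3.4946).

(-1.1935, -3.4946)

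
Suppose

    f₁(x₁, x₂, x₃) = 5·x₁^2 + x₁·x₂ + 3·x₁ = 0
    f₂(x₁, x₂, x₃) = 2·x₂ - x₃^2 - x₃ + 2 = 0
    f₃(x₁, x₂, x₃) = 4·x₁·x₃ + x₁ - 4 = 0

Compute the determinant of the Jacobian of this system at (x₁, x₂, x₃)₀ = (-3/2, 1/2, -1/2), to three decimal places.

J = [[10·x₁ + x₂ + 3, x₁, 0], [0, 2, -2·x₃ - 1], [4·x₃ + 1, 0, 4·x₁]].
At the point, J = [[-11.500, -1.500, 0.000], [0.000, 2.000, 0.000], [-1.000, 0.000, -6.000]].
det J = 138.000.

138.000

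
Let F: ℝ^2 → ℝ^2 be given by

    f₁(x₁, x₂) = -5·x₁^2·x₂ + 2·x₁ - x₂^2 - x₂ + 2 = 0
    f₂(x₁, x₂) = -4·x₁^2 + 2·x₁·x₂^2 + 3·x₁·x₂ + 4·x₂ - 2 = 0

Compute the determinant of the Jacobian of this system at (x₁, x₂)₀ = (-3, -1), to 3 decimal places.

J = [[-10·x₁·x₂ + 2, -5·x₁^2 - 2·x₂ - 1], [-8·x₁ + 2·x₂^2 + 3·x₂, 4·x₁·x₂ + 3·x₁ + 4]].
At the point, J = [[-28.000, -44.000], [23.000, 7.000]].
det J = 816.000.

816.000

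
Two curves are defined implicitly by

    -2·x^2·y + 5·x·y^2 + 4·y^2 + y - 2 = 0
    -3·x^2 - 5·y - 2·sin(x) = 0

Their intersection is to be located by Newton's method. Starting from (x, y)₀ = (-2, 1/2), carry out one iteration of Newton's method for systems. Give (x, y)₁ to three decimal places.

(-1.076, 0.335)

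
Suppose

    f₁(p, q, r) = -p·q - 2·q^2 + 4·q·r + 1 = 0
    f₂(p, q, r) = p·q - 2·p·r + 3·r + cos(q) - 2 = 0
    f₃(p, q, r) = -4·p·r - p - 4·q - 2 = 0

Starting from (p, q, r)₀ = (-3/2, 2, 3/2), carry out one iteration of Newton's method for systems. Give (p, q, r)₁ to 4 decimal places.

At (-3/2, 2, 3/2): F = (8.0000, 3.583853, 0.5000).
Jacobian J = [[-q, -p - 4·q + 4·r, 4·q], [q - 2·r, p - sin(q), -2·p + 3], [-4·r - 1, -4, -4·p]].
At the point, J = [[-2.0000, -0.5000, 8.0000], [-1.0000, -2.409297, 6.0000], [-7.0000, -4.0000, 6.0000]] (det J = -104.009087).
Solving J·Δ = −F gives Δ = (-0.1869, -1.2336, -1.1238).
Then the next iterate is (p, q, r)₁ = (-1.6869, 0.7664, 0.3762).

(-1.6869, 0.7664, 0.3762)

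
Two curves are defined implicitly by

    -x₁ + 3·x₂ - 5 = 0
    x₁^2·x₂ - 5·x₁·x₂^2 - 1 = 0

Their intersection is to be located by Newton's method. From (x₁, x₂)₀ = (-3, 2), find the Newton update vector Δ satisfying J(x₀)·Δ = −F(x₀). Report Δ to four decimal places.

At (-3, 2): F = (4.0000, 77.0000).
Jacobian J = [[-1, 3], [2·x₁·x₂ - 5·x₂^2, x₁^2 - 10·x₁·x₂]].
At the point, J = [[-1.0000, 3.0000], [-32.0000, 69.0000]] (det J = 27.0000).
Solving J·Δ = −F gives Δ = (-1.6667, -1.8889).

(-1.6667, -1.8889)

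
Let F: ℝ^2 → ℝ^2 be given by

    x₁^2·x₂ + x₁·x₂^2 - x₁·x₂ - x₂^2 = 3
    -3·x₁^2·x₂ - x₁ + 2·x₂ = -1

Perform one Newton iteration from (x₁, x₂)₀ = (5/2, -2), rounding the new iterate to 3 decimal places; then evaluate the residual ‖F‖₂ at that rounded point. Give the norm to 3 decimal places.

7.635

At (5/2, -2): F = (-4.500, 32.000).
Jacobian J = [[2·x₁·x₂ + x₂^2 - x₂, x₁^2 + 2·x₁·x₂ - x₁ - 2·x₂], [-6·x₁·x₂ - 1, -3·x₁^2 + 2]].
At the point, J = [[-4.000, -2.250], [29.000, -16.750]] (det J = 132.250).
Solving J·Δ = −F gives Δ = (-1.114, -0.019).
Then the next iterate is (x₁, x₂)₁ = (1.386, -2.019).
Re-evaluating at (1.386, -2.019): F = (-2.50668, 7.21147), so ‖F‖₂ = 7.635.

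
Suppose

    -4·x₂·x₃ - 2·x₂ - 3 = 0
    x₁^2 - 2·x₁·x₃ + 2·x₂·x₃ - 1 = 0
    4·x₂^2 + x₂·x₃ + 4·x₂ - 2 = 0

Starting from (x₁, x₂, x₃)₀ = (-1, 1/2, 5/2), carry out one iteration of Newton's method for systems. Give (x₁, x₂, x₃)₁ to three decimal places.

(-1.857, 0.500, -2.000)

At (-1, 1/2, 5/2): F = (-9.000, 7.500, 2.250).
Jacobian J = [[0, -4·x₃ - 2, -4·x₂], [2·x₁ - 2·x₃, 2·x₃, -2·x₁ + 2·x₂], [0, 8·x₂ + x₃ + 4, x₂]].
At the point, J = [[0.000, -12.000, -2.000], [-7.000, 5.000, 3.000], [0.000, 10.500, 0.500]] (det J = 105.000).
Solving J·Δ = −F gives Δ = (-0.857, 0.000, -4.500).
Then the next iterate is (x₁, x₂, x₃)₁ = (-1.857, 0.500, -2.000).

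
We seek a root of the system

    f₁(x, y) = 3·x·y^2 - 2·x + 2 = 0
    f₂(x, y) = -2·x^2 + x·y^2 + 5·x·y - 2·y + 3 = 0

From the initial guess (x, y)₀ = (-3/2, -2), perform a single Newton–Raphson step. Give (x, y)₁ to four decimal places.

At (-3/2, -2): F = (-13.0000, 11.5000).
Jacobian J = [[3·y^2 - 2, 6·x·y], [-4·x + y^2 + 5·y, 2·x·y + 5·x - 2]].
At the point, J = [[10.0000, 18.0000], [0.0000, -3.5000]] (det J = -35.0000).
Solving J·Δ = −F gives Δ = (-4.6143, 3.2857).
Then the next iterate is (x, y)₁ = (-6.1143, 1.2857).

(-6.1143, 1.2857)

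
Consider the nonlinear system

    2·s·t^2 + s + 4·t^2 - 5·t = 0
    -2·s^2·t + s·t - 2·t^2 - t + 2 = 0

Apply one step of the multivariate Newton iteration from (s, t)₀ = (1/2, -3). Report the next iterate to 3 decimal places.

(-0.170, -1.635)

At (1/2, -3): F = (60.500, -13.000).
Jacobian J = [[2·t^2 + 1, 4·s·t + 8·t - 5], [-4·s·t + t, -2·s^2 + s - 4·t - 1]].
At the point, J = [[19.000, -35.000], [3.000, 11.000]] (det J = 314.000).
Solving J·Δ = −F gives Δ = (-0.670, 1.365).
Then the next iterate is (s, t)₁ = (-0.170, -1.635).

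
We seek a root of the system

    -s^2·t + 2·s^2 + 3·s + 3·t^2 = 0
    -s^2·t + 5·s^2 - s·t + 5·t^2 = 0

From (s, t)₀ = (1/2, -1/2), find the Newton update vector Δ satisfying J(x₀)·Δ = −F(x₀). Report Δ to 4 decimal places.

(-0.5928, -0.1186)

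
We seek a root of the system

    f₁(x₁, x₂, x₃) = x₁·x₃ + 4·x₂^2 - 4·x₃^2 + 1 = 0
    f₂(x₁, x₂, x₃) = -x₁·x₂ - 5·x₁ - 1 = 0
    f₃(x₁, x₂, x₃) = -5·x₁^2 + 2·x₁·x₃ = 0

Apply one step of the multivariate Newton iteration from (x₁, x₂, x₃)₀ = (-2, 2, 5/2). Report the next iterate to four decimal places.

At (-2, 2, 5/2): F = (-13.0000, 13.0000, -30.0000).
Jacobian J = [[x₃, 8·x₂, x₁ - 8·x₃], [-x₂ - 5, -x₁, 0], [-10·x₁ + 2·x₃, 0, 2·x₁]].
At the point, J = [[2.5000, 16.0000, -22.0000], [-7.0000, 2.0000, 0.0000], [25.0000, 0.0000, -4.0000]] (det J = 632.0000).
Solving J·Δ = −F gives Δ = (0.6076, -4.3734, -3.7025).
Then the next iterate is (x₁, x₂, x₃)₁ = (-1.3924, -2.3734, -1.2025).

(-1.3924, -2.3734, -1.2025)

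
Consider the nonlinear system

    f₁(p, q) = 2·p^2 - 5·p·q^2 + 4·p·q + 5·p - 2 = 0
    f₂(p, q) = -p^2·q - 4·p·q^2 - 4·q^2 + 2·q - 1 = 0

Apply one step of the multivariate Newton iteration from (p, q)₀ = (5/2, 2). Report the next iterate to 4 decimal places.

(0.6993, 1.6899)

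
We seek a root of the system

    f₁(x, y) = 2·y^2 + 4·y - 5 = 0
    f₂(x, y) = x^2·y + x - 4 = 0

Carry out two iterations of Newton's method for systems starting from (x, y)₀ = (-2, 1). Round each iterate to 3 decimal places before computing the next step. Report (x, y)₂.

At (-2, 1): F = (1.000, -2.000).
Jacobian J = [[0, 4·y + 4], [2·x·y + 1, x^2]].
At the point, J = [[0.000, 8.000], [-3.000, 4.000]] (det J = 24.000).
Solving J·Δ = −F gives Δ = (-0.833, -0.125).
Then the next iterate is (x, y)₁ = (-2.833, 0.875).
Round to (-2.833, 0.875) and repeat: F = (0.03125, 0.18965), J = [[0.000, 7.500], [-3.95775, 8.02589]].
Δ = (0.039, -0.004), so (x, y)₂ = (-2.794, 0.871).

(-2.794, 0.871)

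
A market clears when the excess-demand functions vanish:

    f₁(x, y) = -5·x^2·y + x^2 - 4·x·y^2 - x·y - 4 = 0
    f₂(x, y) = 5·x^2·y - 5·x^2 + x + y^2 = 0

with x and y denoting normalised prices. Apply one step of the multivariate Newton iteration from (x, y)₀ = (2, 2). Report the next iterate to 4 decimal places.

At (2, 2): F = (-76.0000, 26.0000).
Jacobian J = [[-10·x·y + 2·x - 4·y^2 - y, -5·x^2 - 8·x·y - x], [10·x·y - 10·x + 1, 5·x^2 + 2·y]].
At the point, J = [[-54.0000, -54.0000], [21.0000, 24.0000]] (det J = -162.0000).
Solving J·Δ = −F gives Δ = (-2.5926, 1.1852).
Then the next iterate is (x, y)₁ = (-0.5926, 3.1852).

(-0.5926, 3.1852)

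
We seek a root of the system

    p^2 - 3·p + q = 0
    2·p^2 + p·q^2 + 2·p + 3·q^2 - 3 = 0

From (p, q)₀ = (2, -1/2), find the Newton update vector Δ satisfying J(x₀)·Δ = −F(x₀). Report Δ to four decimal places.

(0.1475, 2.3525)

At (2, -1/2): F = (-2.5000, 10.2500).
Jacobian J = [[2·p - 3, 1], [4·p + q^2 + 2, 2·p·q + 6·q]].
At the point, J = [[1.0000, 1.0000], [10.2500, -5.0000]] (det J = -15.2500).
Solving J·Δ = −F gives Δ = (0.1475, 2.3525).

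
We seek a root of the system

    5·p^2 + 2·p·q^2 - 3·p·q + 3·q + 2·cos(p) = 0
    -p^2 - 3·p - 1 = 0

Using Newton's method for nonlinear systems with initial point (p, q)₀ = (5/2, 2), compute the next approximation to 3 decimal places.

(0.656, 2.447)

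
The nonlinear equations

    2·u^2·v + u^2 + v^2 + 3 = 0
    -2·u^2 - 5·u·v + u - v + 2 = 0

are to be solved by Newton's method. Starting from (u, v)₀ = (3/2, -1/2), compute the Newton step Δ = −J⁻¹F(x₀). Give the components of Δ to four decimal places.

(4.4571, -0.9286)

At (3/2, -1/2): F = (3.2500, 3.2500).
Jacobian J = [[4·u·v + 2·u, 2·u^2 + 2·v], [-4·u - 5·v + 1, -5·u - 1]].
At the point, J = [[0.0000, 3.5000], [-2.5000, -8.5000]] (det J = 8.7500).
Solving J·Δ = −F gives Δ = (4.4571, -0.9286).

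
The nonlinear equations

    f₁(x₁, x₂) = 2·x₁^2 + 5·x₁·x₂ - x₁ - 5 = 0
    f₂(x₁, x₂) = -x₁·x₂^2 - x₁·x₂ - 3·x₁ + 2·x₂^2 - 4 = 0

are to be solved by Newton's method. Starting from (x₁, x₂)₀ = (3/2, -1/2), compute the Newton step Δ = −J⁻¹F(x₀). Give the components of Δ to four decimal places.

At (3/2, -1/2): F = (-5.7500, -7.6250).
Jacobian J = [[4·x₁ + 5·x₂ - 1, 5·x₁], [-x₂^2 - x₂ - 3, -2·x₁·x₂ - x₁ + 4·x₂]].
At the point, J = [[2.5000, 7.5000], [-2.7500, -2.0000]] (det J = 15.6250).
Solving J·Δ = −F gives Δ = (-4.3960, 2.2320).

(-4.3960, 2.2320)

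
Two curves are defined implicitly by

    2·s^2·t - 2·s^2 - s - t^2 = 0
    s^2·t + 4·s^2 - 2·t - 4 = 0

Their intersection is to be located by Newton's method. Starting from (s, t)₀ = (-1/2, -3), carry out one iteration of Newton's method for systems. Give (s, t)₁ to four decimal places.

(0.1522, -2.0870)

At (-1/2, -3): F = (-10.5000, 2.2500).
Jacobian J = [[4·s·t - 4·s - 1, 2·s^2 - 2·t], [2·s·t + 8·s, s^2 - 2]].
At the point, J = [[7.0000, 6.5000], [-1.0000, -1.7500]] (det J = -5.7500).
Solving J·Δ = −F gives Δ = (0.6522, 0.9130).
Then the next iterate is (s, t)₁ = (0.1522, -2.0870).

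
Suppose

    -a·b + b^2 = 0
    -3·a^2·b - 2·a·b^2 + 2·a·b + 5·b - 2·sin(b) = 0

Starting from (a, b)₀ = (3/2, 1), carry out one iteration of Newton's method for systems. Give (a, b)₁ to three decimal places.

(1.052, 1.103)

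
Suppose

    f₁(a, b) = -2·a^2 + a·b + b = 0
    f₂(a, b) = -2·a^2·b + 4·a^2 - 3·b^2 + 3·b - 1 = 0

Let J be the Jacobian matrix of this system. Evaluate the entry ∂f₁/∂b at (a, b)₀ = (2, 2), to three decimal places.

3.000

∂f₁/∂b = a + 1.
At (2, 2) this is 3.000.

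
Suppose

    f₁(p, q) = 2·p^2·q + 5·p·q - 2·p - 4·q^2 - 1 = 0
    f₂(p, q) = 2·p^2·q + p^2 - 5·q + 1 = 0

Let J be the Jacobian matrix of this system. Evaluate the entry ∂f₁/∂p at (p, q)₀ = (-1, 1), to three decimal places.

-1.000

∂f₁/∂p = 4·p·q + 5·q - 2.
At (-1, 1) this is -1.000.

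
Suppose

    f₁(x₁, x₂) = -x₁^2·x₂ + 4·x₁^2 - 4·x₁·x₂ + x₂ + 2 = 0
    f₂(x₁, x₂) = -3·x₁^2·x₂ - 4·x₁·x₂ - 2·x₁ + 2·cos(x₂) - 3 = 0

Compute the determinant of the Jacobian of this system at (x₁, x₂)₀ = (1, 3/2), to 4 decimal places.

-59.0050

J = [[-2·x₁·x₂ + 8·x₁ - 4·x₂, -x₁^2 - 4·x₁ + 1], [-6·x₁·x₂ - 4·x₂ - 2, -3·x₁^2 - 4·x₁ - 2·sin(x₂)]].
At the point, J = [[-1.0000, -4.0000], [-17.0000, -8.994990]].
det J = -59.0050.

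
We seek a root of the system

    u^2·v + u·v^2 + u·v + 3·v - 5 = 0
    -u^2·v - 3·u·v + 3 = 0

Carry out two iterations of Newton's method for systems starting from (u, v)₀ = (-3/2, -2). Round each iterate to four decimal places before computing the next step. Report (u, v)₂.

(-0.7500, 1.7778)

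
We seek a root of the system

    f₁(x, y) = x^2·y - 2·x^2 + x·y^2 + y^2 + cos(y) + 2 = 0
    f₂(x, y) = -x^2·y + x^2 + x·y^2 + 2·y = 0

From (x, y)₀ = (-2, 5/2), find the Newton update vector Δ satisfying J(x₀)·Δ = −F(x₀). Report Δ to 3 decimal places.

(0.479, -0.637)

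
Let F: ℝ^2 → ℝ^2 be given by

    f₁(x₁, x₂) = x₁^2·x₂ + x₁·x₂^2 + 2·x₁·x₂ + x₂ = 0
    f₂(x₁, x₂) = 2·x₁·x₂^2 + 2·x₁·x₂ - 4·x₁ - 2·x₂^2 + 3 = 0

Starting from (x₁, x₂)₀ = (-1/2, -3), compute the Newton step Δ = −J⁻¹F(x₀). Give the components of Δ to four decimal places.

(0.3618, 0.9474)

At (-1/2, -3): F = (-5.2500, -19.0000).
Jacobian J = [[2·x₁·x₂ + x₂^2 + 2·x₂, x₁^2 + 2·x₁·x₂ + 2·x₁ + 1], [2·x₂^2 + 2·x₂ - 4, 4·x₁·x₂ + 2·x₁ - 4·x₂]].
At the point, J = [[6.0000, 3.2500], [8.0000, 17.0000]] (det J = 76.0000).
Solving J·Δ = −F gives Δ = (0.3618, 0.9474).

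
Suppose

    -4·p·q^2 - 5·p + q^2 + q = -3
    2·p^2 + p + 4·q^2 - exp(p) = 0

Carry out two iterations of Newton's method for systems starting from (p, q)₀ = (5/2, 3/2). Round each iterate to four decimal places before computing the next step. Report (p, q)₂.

(1.8276, -0.4814)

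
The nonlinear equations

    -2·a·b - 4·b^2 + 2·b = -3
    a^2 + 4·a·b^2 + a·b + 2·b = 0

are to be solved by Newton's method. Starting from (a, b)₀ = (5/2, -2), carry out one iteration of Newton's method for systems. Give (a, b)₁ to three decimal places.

At (5/2, -2): F = (-7.000, 37.250).
Jacobian J = [[-2·b, -2·a - 8·b + 2], [2·a + 4·b^2 + b, 8·a·b + a + 2]].
At the point, J = [[4.000, 13.000], [19.000, -35.500]] (det J = -389.000).
Solving J·Δ = −F gives Δ = (-0.606, 0.725).
Then the next iterate is (a, b)₁ = (1.894, -1.275).

(1.894, -1.275)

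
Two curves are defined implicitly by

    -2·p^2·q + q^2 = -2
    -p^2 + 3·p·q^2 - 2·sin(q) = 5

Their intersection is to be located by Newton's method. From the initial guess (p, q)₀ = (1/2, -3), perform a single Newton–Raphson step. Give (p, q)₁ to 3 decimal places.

(0.754, -0.842)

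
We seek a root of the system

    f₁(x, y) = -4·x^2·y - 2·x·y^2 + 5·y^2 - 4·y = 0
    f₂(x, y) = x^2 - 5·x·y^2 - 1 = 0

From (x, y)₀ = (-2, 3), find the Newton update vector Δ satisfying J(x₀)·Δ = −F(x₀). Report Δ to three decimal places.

At (-2, 3): F = (21.000, 93.000).
Jacobian J = [[-8·x·y - 2·y^2, -4·x^2 - 4·x·y + 10·y - 4], [2·x - 5·y^2, -10·x·y]].
At the point, J = [[30.000, 34.000], [-49.000, 60.000]] (det J = 3466.000).
Solving J·Δ = −F gives Δ = (0.549, -1.102).

(0.549, -1.102)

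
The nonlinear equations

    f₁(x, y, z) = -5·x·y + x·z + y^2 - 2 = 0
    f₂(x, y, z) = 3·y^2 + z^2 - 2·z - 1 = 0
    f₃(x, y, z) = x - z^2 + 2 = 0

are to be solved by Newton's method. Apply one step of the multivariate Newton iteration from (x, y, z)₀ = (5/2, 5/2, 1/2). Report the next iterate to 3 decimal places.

At (5/2, 5/2, 1/2): F = (-25.750, 17.000, 4.250).
Jacobian J = [[-5·y + z, -5·x + 2·y, x], [0, 6·y, 2·z - 2], [1, 0, -2·z]].
At the point, J = [[-12.000, -7.500, 2.500], [0.000, 15.000, -1.000], [1.000, 0.000, -1.000]] (det J = 150.000).
Solving J·Δ = −F gives Δ = (-0.875, -0.908, 3.375).
Then the next iterate is (x, y, z)₁ = (1.625, 1.592, 3.875).

(1.625, 1.592, 3.875)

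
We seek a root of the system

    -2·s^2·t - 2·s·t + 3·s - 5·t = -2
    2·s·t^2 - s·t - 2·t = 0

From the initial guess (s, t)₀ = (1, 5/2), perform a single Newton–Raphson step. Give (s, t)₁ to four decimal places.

(13.9167, -16.6667)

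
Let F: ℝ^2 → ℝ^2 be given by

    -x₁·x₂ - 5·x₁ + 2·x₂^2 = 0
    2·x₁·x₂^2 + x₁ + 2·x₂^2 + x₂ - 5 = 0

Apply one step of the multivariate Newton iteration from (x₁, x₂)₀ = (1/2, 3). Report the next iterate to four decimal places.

At (1/2, 3): F = (14.0000, 25.5000).
Jacobian J = [[-x₂ - 5, -x₁ + 4·x₂], [2·x₂^2 + 1, 4·x₁·x₂ + 4·x₂ + 1]].
At the point, J = [[-8.0000, 11.5000], [19.0000, 19.0000]] (det J = -370.5000).
Solving J·Δ = −F gives Δ = (-0.0735, -1.2686).
Then the next iterate is (x₁, x₂)₁ = (0.4265, 1.7314).

(0.4265, 1.7314)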